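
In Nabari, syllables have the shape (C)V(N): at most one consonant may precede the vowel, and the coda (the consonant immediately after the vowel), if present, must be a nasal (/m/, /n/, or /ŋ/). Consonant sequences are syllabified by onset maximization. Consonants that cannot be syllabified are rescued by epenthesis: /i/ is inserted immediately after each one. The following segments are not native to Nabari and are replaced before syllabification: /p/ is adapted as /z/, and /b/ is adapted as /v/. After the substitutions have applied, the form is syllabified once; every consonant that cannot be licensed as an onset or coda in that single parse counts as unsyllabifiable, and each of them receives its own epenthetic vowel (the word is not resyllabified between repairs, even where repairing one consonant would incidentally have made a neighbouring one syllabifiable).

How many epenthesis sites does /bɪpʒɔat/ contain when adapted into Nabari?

After substitution the input is /vɪzʒɔat/.
The unsyllabifiable consonants are /z/, /t/; each receives one epenthetic vowel.

2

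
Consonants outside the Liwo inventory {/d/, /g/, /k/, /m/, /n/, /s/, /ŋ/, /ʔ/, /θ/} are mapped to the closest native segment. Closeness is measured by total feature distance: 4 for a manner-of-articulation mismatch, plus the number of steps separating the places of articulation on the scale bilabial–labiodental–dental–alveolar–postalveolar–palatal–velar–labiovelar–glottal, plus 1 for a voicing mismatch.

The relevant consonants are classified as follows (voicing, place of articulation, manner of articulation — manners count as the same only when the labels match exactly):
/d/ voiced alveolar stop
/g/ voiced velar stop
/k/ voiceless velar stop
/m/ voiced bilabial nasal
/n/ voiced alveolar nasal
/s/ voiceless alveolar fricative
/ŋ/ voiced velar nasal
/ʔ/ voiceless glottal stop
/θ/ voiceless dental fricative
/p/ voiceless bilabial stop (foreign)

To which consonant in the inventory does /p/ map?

/d/ is closest: same manner (stop), place distance 3 (bilabial→alveolar), voicing differs (+1); total 4. Next closest is /m/ at distance 5.

d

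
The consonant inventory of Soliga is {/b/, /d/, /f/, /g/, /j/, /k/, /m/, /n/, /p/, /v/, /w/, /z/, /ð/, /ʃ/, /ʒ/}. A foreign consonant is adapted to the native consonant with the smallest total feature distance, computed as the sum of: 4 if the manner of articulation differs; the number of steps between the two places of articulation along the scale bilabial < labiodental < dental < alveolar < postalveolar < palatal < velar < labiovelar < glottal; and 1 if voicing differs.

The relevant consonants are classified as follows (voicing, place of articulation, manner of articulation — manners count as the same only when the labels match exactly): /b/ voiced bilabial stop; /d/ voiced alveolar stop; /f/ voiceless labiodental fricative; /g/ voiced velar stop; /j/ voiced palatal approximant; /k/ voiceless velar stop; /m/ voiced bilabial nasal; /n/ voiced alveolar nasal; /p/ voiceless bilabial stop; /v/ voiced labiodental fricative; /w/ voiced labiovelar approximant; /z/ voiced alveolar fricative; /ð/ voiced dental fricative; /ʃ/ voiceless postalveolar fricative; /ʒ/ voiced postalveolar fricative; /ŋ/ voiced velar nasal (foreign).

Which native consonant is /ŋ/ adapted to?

n

/n/ is closest: same manner (nasal), place distance 3 (velar→alveolar), same voicing; total 3. Next closest is /g/ at distance 4.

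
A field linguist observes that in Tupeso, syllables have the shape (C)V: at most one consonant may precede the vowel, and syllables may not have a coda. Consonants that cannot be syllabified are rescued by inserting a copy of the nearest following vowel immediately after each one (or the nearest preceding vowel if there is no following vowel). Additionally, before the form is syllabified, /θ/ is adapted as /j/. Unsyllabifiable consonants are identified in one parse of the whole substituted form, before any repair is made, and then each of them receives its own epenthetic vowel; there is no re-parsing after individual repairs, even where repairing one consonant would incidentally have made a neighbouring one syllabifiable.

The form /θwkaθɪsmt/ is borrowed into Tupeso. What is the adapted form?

Substitution: /θ/ → /j/, giving /jwkajɪsmt/.
Syllabifying with onset maximization leaves /j/, /w/, /s/, /m/, /t/ stranded (no codas are permitted; onsets are limited to one consonant).
Inserting the epenthetic vowel yields /j/ → /ja/, /w/ → /wa/, /s/ → /sɪ/, /m/ → /mɪ/, /t/ → /tɪ/.

jawakajɪsɪmɪtɪ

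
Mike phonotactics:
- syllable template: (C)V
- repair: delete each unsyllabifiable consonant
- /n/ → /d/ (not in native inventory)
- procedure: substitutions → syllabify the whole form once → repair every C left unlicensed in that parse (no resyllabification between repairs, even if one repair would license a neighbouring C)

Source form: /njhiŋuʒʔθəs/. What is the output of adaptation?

Substitution: /n/ → /d/, giving /djhiŋuʒʔθəs/.
Syllabifying with onset maximization leaves /d/, /j/, /ʒ/, /ʔ/, /s/ stranded (no codas are permitted; onsets are limited to one consonant).
Each unlicensed consonant is deleted: /d/, /j/, /ʒ/, /ʔ/, /s/.

hiŋuθə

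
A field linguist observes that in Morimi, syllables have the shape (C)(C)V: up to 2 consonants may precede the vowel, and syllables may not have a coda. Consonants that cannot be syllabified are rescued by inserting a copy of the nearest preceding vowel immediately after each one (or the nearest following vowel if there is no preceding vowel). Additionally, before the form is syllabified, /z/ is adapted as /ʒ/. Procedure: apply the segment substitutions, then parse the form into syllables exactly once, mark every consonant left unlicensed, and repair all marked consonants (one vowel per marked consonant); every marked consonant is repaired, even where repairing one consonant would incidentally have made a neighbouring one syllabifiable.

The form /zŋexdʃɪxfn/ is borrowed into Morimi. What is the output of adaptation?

Substitution: /z/ → /ʒ/, giving /ʒŋexdʃɪxfn/.
Syllabifying with onset maximization leaves /x/, /x/, /f/, /n/ stranded (no codas are permitted; onsets may contain at most 2 consonants).
Epenthesis after each stranded consonant: /x/ → /xe/, /x/ → /xɪ/, /f/ → /fɪ/, /n/ → /nɪ/.

ʒŋexedʃɪxɪfɪnɪ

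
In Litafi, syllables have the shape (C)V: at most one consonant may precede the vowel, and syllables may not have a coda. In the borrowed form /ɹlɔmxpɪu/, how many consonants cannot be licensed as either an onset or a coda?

3

The consonants /ɹ/, /m/, /x/ cannot be parsed into a legal (C)V syllable (no codas are permitted; onsets are limited to one consonant).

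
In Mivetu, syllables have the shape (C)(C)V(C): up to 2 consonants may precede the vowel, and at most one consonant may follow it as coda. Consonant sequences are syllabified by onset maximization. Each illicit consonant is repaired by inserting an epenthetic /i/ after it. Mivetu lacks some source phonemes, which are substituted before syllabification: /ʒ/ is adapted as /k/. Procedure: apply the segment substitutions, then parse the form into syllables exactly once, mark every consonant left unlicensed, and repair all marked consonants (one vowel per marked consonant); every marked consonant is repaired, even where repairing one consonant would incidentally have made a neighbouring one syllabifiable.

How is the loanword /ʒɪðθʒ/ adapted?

kɪðθiki

Substitution: /ʒ/ → /k/, giving /kɪðθk/.
Under (C)(C)V(C), the unsyllabifiable consonants are /θ/, /k/ (at most one coda consonant is licensed; onsets may contain at most 2 consonants).
Inserting the epenthetic vowel yields /θ/ → /θi/, /k/ → /ki/.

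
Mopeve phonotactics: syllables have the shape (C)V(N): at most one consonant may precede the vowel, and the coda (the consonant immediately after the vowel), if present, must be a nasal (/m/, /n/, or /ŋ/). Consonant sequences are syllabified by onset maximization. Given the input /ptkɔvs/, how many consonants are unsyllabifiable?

4

The consonants /p/, /t/, /v/, /s/ cannot be parsed into a legal (C)V(N) syllable (only a nasal (/m/, /n/, or /ŋ/) is licensed in coda position; onsets are limited to one consonant).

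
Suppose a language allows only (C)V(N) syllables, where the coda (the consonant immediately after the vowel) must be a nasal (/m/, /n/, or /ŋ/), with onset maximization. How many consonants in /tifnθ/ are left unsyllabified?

Under (C)V(N), the unsyllabifiable consonants are /f/, /n/, /θ/ (only a nasal (/m/, /n/, or /ŋ/) is licensed in coda position; onsets are limited to one consonant).

3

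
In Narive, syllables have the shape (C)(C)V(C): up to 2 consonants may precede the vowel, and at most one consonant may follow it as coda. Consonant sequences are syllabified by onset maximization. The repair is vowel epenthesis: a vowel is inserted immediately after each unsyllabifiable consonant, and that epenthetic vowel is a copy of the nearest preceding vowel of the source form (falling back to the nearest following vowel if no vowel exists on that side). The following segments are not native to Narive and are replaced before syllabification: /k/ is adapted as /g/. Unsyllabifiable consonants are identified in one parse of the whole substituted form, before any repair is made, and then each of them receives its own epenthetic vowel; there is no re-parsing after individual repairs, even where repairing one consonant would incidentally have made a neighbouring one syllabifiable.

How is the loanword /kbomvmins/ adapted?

Substitution: /k/ → /g/, giving /gbomvmins/.
The consonants /s/ cannot be parsed into a legal (C)(C)V(C) syllable (at most one coda consonant is licensed; onsets may contain at most 2 consonants).
Epenthesis after each stranded consonant: /s/ → /si/.

gbomvminsi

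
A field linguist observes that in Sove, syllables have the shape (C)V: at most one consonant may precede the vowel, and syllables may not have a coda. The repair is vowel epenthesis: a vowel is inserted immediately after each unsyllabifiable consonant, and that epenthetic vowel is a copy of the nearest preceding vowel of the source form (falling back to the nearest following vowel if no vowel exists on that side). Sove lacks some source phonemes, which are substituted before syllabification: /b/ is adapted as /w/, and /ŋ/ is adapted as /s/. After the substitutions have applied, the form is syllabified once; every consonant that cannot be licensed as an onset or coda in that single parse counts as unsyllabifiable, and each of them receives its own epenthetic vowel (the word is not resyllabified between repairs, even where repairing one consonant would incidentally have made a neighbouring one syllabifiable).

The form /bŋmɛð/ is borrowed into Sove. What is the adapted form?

wɛsɛmɛðɛ

Substitution: /b/ → /w/, /ŋ/ → /s/, giving /wsmɛð/.
Syllabifying with onset maximization leaves /w/, /s/, /ð/ stranded (no codas are permitted; onsets are limited to one consonant).
Each unlicensed consonant becomes the onset of a new syllable: /w/ → /wɛ/, /s/ → /sɛ/, /ð/ → /ðɛ/.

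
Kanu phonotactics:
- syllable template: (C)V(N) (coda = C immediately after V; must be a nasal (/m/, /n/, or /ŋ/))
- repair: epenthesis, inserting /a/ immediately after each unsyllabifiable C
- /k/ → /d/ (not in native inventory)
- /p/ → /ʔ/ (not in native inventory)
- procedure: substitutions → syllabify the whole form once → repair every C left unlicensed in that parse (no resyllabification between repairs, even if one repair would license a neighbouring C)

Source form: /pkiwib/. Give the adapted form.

ʔadiwiba

Substitution: /p/ → /ʔ/, /k/ → /d/, giving /ʔdiwib/.
The consonants /ʔ/, /b/ cannot be parsed into a legal (C)V(N) syllable (only a nasal (/m/, /n/, or /ŋ/) is licensed in coda position; onsets are limited to one consonant).
Epenthesis after each stranded consonant: /ʔ/ → /ʔa/, /b/ → /ba/.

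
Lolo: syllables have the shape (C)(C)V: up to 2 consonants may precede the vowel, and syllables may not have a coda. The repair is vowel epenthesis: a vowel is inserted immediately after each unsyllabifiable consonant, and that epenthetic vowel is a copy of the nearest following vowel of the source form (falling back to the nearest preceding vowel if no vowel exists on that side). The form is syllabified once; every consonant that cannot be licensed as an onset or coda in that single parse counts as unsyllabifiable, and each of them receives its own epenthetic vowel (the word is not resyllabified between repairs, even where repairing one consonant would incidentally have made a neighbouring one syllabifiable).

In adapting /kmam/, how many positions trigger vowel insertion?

The unsyllabifiable consonants are /m/; each receives one epenthetic vowel.

1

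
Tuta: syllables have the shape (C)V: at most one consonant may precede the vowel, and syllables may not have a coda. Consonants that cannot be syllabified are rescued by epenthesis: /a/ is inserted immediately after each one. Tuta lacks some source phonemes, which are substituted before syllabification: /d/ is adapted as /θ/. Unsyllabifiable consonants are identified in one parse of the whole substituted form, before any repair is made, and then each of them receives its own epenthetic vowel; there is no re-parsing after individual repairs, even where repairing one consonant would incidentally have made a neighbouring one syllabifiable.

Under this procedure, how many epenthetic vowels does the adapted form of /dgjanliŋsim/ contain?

5

After substitution the input is /θgjanliŋsim/.
The unsyllabifiable consonants are /θ/, /g/, /n/, /ŋ/, /m/; each receives one epenthetic vowel.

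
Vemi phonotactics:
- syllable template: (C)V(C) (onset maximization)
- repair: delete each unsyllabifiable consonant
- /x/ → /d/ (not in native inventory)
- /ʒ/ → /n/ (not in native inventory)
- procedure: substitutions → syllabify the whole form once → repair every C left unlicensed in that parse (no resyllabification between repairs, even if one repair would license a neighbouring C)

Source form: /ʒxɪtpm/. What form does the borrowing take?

dɪt

Substitution: /ʒ/ → /n/, /x/ → /d/, giving /ndɪtpm/.
Under (C)V(C), the unsyllabifiable consonants are /n/, /p/, /m/ (at most one coda consonant is licensed; onsets are limited to one consonant).
Deletion applies to /n/, /p/, /m/.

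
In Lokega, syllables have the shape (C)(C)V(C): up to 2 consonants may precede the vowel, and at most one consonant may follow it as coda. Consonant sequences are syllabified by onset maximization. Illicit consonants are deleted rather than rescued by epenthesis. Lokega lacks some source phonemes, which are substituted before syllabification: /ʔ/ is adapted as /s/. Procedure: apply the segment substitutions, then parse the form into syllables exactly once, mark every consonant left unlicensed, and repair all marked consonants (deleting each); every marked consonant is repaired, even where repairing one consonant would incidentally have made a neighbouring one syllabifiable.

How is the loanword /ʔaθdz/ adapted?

saθ

Substitution: /ʔ/ → /s/, giving /saθdz/.
The consonants /d/, /z/ cannot be parsed into a legal (C)(C)V(C) syllable (at most one coda consonant is licensed; onsets may contain at most 2 consonants).
Each unlicensed consonant is deleted: /d/, /z/.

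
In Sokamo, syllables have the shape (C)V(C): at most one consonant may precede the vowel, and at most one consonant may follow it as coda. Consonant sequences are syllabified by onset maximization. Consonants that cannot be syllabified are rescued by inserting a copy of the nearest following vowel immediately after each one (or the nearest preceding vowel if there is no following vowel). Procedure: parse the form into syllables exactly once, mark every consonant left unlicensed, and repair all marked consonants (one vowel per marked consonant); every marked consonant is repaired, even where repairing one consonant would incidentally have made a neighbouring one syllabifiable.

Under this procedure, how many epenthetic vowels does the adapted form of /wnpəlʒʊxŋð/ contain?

The unsyllabifiable consonants are /w/, /n/, /ŋ/, /ð/; each receives one epenthetic vowel.

4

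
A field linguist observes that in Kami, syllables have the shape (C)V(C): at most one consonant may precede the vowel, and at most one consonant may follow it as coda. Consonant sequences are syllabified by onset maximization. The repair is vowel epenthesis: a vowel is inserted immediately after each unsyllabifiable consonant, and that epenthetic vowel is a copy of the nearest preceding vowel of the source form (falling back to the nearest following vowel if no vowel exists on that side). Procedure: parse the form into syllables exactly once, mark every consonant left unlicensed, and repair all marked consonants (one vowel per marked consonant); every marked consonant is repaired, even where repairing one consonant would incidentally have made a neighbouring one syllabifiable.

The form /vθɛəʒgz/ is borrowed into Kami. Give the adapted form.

vɛθɛəʒgəzə

Under (C)V(C), the unsyllabifiable consonants are /v/, /g/, /z/ (at most one coda consonant is licensed; onsets are limited to one consonant).
Epenthesis after each stranded consonant: /v/ → /vɛ/, /g/ → /gə/, /z/ → /zə/.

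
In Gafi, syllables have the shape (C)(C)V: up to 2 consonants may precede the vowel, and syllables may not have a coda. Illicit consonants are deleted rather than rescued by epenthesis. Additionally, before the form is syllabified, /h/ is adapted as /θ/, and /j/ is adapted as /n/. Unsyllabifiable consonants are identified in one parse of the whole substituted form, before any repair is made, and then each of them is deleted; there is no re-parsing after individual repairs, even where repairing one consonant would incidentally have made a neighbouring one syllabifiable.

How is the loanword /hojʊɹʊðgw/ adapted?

θonʊɹʊ

Substitution: /h/ → /θ/, /j/ → /n/, giving /θonʊɹʊðgw/.
The consonants /ð/, /g/, /w/ cannot be parsed into a legal (C)(C)V syllable (no codas are permitted; onsets may contain at most 2 consonants).
Each unlicensed consonant is deleted: /ð/, /g/, /w/.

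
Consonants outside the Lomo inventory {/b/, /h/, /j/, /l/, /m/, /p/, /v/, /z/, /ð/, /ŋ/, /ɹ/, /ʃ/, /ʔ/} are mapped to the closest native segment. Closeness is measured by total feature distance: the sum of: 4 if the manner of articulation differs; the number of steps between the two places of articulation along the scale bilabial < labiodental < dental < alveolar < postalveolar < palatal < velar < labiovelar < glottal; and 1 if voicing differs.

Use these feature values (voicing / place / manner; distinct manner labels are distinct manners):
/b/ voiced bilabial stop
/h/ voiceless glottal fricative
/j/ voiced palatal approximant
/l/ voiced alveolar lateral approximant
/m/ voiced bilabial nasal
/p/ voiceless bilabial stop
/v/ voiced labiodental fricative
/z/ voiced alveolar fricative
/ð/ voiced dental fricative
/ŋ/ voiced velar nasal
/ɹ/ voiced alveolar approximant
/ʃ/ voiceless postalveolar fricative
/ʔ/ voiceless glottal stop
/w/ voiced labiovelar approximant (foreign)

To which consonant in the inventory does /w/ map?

j

/j/ is closest: same manner (approximant), place distance 2 (labiovelar→palatal), same voicing; total 2. Next closest is /ɹ/ at distance 4.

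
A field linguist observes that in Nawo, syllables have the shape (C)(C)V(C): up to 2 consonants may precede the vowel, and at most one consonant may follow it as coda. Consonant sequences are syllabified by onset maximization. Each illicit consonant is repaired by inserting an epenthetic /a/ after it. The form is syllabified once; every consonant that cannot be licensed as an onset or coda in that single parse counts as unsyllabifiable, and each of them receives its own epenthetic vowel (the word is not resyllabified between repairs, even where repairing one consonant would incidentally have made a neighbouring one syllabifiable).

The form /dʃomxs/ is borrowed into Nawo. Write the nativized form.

dʃomxasa

Syllabifying with onset maximization leaves /x/, /s/ stranded (at most one coda consonant is licensed; onsets may contain at most 2 consonants).
Each unlicensed consonant becomes the onset of a new syllable: /x/ → /xa/, /s/ → /sa/.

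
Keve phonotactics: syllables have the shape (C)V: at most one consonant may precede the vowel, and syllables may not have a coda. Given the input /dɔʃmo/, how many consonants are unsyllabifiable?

Syllabifying with onset maximization leaves /ʃ/ stranded (no codas are permitted; onsets are limited to one consonant).

1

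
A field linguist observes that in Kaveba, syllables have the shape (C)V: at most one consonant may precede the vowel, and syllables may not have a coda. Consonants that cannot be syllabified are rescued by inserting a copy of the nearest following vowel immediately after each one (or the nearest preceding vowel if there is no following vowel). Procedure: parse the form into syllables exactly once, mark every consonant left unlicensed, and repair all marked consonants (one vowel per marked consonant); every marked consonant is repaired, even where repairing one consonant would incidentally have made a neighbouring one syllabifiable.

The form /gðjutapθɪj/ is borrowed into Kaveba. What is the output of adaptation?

guðujutapɪθɪjɪ

Under (C)V, the unsyllabifiable consonants are /g/, /ð/, /p/, /j/ (no codas are permitted; onsets are limited to one consonant).
Each unlicensed consonant becomes the onset of a new syllable: /g/ → /gu/, /ð/ → /ðu/, /p/ → /pɪ/, /j/ → /jɪ/.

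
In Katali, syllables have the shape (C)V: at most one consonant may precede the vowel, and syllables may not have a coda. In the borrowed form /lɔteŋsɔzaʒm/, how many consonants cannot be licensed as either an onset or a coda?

3

Under (C)V, the unsyllabifiable consonants are /ŋ/, /ʒ/, /m/ (no codas are permitted; onsets are limited to one consonant).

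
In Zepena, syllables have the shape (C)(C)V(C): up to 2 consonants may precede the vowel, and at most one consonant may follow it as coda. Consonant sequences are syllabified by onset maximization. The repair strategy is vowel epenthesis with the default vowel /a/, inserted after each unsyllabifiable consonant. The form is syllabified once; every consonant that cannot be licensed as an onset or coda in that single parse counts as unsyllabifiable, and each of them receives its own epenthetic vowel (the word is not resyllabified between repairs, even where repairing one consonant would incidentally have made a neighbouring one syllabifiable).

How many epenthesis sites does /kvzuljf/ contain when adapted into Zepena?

3

The unsyllabifiable consonants are /k/, /j/, /f/; each receives one epenthetic vowel.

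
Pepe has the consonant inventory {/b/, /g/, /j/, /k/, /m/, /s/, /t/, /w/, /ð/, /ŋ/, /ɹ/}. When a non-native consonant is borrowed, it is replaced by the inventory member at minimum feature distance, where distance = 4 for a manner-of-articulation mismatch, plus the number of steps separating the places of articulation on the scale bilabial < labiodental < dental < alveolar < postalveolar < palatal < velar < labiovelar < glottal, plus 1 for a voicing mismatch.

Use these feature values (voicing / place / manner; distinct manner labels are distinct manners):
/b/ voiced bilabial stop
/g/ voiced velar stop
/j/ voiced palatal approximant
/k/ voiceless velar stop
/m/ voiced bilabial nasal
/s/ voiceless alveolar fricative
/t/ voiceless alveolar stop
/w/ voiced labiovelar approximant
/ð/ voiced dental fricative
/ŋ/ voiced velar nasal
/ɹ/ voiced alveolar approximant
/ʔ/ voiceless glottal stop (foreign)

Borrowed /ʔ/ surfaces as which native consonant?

/k/ is closest: same manner (stop), place distance 2 (glottal→velar), same voicing; total 2. Next closest is /g/ at distance 3.

k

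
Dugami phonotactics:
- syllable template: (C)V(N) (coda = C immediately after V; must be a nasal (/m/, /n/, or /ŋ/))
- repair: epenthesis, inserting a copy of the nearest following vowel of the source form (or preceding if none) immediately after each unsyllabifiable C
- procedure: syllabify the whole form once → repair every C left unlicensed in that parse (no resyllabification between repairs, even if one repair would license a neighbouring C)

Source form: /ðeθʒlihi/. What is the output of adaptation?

ðeθiʒilihi

The consonants /θ/, /ʒ/ cannot be parsed into a legal (C)V(N) syllable (only a nasal (/m/, /n/, or /ŋ/) is licensed in coda position; onsets are limited to one consonant).
Each unlicensed consonant becomes the onset of a new syllable: /θ/ → /θi/, /ʒ/ → /ʒi/.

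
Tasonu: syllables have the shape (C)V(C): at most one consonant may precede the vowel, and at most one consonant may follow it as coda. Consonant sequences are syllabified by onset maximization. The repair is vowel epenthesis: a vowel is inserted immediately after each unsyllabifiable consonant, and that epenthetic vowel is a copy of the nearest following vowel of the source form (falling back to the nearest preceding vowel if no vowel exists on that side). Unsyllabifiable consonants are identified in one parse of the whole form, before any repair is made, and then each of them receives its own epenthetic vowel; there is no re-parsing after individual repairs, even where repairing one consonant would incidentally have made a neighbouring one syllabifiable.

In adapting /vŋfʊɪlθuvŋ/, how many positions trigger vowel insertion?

The unsyllabifiable consonants are /v/, /ŋ/, /ŋ/; each receives one epenthetic vowel.

3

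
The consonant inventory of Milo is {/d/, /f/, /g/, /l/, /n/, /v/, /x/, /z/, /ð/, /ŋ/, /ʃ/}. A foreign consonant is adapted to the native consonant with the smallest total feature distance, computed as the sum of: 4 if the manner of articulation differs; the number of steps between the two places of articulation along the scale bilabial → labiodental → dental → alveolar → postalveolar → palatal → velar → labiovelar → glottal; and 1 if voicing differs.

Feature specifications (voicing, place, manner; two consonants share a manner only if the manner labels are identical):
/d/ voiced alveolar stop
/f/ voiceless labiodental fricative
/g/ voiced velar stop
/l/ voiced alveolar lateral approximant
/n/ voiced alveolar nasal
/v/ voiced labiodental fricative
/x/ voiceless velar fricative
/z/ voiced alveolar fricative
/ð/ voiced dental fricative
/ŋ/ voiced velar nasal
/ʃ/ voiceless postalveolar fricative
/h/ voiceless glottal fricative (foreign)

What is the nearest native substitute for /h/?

/x/ is closest: same manner (fricative), place distance 2 (glottal→velar), same voicing; total 2. Next closest is /ʃ/ at distance 4.

x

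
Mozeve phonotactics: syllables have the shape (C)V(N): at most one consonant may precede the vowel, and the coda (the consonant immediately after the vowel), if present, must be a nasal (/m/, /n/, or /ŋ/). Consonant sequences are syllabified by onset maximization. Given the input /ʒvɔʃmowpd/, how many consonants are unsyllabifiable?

5

Under (C)V(N), the unsyllabifiable consonants are /ʒ/, /ʃ/, /w/, /p/, /d/ (only a nasal (/m/, /n/, or /ŋ/) is licensed in coda position; onsets are limited to one consonant).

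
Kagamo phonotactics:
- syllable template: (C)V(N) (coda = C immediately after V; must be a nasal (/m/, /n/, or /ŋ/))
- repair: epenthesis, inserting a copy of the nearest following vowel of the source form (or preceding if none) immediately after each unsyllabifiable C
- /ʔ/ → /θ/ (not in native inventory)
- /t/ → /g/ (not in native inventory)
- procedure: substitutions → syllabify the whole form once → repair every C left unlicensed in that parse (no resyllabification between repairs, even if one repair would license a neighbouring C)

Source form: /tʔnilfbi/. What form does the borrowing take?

giθinilifibi

Substitution: /t/ → /g/, /ʔ/ → /θ/, giving /gθnilfbi/.
Under (C)V(N), the unsyllabifiable consonants are /g/, /θ/, /l/, /f/ (only a nasal (/m/, /n/, or /ŋ/) is licensed in coda position; onsets are limited to one consonant).
Each unlicensed consonant becomes the onset of a new syllable: /g/ → /gi/, /θ/ → /θi/, /l/ → /li/, /f/ → /fi/.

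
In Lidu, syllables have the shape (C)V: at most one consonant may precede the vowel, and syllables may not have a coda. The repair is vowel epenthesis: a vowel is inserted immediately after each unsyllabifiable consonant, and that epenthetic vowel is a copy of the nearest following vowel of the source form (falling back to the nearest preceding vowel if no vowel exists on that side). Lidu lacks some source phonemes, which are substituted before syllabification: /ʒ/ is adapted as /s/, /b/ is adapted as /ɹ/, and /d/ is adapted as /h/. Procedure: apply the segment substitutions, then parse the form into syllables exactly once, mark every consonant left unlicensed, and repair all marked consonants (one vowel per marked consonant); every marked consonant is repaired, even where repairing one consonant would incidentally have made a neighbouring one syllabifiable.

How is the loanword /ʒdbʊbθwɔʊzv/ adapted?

Substitution: /ʒ/ → /s/, /d/ → /h/, /b/ → /ɹ/, giving /shɹʊɹθwɔʊzv/.
The consonants /s/, /h/, /ɹ/, /θ/, /z/, /v/ cannot be parsed into a legal (C)V syllable (no codas are permitted; onsets are limited to one consonant).
Inserting the epenthetic vowel yields /s/ → /sʊ/, /h/ → /hʊ/, /ɹ/ → /ɹɔ/, /θ/ → /θɔ/, /z/ → /zʊ/, /v/ → /vʊ/.

sʊhʊɹʊɹɔθɔwɔʊzʊvʊ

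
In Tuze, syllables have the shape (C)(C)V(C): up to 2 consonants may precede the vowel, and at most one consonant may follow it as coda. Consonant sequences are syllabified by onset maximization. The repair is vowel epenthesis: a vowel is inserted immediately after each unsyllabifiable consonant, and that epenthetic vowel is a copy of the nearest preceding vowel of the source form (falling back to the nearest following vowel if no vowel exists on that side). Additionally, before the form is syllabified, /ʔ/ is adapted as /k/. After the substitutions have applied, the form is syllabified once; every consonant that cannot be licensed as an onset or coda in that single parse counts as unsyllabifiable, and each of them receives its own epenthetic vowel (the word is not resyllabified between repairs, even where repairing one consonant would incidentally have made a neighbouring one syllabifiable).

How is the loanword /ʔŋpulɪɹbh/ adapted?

kuŋpulɪɹbɪhɪ

Substitution: /ʔ/ → /k/, giving /kŋpulɪɹbh/.
The consonants /k/, /b/, /h/ cannot be parsed into a legal (C)(C)V(C) syllable (at most one coda consonant is licensed; onsets may contain at most 2 consonants).
Each unlicensed consonant becomes the onset of a new syllable: /k/ → /ku/, /b/ → /bɪ/, /h/ → /hɪ/.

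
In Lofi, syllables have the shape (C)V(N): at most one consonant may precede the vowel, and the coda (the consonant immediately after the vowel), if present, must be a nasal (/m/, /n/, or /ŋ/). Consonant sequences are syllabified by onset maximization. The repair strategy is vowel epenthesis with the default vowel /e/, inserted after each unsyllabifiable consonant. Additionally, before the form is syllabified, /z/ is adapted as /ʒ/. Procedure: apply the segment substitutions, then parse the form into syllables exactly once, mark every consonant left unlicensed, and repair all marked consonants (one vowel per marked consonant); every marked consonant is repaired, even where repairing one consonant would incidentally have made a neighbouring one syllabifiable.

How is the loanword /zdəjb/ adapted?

Substitution: /z/ → /ʒ/, giving /ʒdəjb/.
The consonants /ʒ/, /j/, /b/ cannot be parsed into a legal (C)V(N) syllable (only a nasal (/m/, /n/, or /ŋ/) is licensed in coda position; onsets are limited to one consonant).
Inserting the epenthetic vowel yields /ʒ/ → /ʒe/, /j/ → /je/, /b/ → /be/.

ʒedəjebe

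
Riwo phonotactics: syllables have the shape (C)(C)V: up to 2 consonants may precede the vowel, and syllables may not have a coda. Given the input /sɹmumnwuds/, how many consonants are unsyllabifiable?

4

Syllabifying with onset maximization leaves /s/, /m/, /d/, /s/ stranded (no codas are permitted; onsets may contain at most 2 consonants).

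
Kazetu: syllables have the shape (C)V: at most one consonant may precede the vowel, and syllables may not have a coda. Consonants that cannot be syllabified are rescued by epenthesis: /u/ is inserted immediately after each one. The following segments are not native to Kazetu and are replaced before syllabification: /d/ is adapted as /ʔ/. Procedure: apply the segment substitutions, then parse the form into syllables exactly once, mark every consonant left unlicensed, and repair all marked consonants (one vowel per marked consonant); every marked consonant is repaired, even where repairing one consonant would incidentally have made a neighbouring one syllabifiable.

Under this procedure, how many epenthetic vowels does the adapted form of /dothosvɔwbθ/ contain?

After substitution the input is /ʔothosvɔwbθ/.
The unsyllabifiable consonants are /t/, /s/, /w/, /b/, /θ/; each receives one epenthetic vowel.

5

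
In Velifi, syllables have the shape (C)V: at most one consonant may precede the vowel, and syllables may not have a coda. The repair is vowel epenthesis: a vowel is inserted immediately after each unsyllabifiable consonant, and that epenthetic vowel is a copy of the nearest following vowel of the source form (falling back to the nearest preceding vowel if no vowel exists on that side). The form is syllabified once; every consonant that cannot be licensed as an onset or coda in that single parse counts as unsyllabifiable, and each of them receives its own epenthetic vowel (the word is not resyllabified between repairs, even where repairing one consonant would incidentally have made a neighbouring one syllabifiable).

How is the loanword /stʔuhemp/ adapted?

sutuʔuhemepe

The consonants /s/, /t/, /m/, /p/ cannot be parsed into a legal (C)V syllable (no codas are permitted; onsets are limited to one consonant).
Epenthesis after each stranded consonant: /s/ → /su/, /t/ → /tu/, /m/ → /me/, /p/ → /pe/.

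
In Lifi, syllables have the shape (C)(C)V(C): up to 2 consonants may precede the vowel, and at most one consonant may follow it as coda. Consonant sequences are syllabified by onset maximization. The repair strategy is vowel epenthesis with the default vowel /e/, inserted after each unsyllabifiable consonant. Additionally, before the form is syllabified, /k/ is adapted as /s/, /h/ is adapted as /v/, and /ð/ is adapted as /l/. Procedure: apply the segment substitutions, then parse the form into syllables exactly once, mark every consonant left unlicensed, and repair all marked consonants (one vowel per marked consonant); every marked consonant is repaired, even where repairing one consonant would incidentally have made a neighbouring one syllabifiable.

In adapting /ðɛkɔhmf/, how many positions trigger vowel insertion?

2

After substitution the input is /lɛsɔvmf/.
The unsyllabifiable consonants are /m/, /f/; each receives one epenthetic vowel.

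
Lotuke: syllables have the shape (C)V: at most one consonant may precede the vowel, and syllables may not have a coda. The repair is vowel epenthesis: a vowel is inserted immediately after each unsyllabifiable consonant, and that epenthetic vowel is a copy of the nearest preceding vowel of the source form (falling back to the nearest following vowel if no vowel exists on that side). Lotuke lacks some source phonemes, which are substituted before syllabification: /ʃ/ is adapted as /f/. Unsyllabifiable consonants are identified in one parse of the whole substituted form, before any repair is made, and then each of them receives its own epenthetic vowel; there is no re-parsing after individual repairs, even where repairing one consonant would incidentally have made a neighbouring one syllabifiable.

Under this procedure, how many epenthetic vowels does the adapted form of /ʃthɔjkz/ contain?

After substitution the input is /fthɔjkz/.
The unsyllabifiable consonants are /f/, /t/, /j/, /k/, /z/; each receives one epenthetic vowel.

5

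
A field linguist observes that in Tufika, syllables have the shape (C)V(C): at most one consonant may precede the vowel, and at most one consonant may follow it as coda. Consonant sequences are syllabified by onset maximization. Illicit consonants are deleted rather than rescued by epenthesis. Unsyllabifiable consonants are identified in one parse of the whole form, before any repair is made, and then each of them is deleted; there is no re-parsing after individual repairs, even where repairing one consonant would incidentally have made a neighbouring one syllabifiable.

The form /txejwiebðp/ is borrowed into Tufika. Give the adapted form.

Syllabifying with onset maximization leaves /t/, /ð/, /p/ stranded (at most one coda consonant is licensed; onsets are limited to one consonant).
Deleting the stranded consonants removes /t/, /ð/, /p/.

xejwieb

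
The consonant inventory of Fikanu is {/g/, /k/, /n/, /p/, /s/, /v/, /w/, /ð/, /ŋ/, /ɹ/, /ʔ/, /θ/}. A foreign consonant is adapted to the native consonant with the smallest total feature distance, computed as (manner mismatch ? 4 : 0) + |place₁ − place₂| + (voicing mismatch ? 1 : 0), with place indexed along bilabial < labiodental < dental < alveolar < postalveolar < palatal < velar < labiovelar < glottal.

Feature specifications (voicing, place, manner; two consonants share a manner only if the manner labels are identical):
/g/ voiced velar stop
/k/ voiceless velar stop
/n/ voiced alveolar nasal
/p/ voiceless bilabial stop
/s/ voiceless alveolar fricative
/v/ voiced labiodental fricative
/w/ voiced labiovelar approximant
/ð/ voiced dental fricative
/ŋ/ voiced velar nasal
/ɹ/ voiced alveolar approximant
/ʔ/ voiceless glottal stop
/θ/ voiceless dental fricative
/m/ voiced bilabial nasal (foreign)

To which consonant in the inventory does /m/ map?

n

/n/ is closest: same manner (nasal), place distance 3 (bilabial→alveolar), same voicing; total 3. Next closest is /p/ at distance 5.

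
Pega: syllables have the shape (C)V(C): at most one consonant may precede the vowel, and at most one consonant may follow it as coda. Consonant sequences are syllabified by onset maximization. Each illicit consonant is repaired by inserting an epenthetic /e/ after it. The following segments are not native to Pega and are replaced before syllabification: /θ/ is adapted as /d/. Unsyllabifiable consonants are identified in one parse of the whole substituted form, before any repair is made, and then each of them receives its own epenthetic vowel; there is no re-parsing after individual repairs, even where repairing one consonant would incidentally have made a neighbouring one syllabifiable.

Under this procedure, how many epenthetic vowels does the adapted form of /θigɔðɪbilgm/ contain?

After substitution the input is /digɔðɪbilgm/.
The unsyllabifiable consonants are /g/, /m/; each receives one epenthetic vowel.

2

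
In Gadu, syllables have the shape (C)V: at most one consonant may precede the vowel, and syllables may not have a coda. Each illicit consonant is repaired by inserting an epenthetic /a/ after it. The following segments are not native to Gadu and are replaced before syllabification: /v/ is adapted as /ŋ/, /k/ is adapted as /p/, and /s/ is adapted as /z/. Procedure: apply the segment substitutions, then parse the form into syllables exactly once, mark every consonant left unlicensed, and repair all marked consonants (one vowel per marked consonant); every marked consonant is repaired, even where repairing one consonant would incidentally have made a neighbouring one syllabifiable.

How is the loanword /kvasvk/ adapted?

Substitution: /k/ → /p/, /v/ → /ŋ/, /s/ → /z/, giving /pŋazŋp/.
Syllabifying with onset maximization leaves /p/, /z/, /ŋ/, /p/ stranded (no codas are permitted; onsets are limited to one consonant).
Each unlicensed consonant becomes the onset of a new syllable: /p/ → /pa/, /z/ → /za/, /ŋ/ → /ŋa/, /p/ → /pa/.

paŋazaŋapa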